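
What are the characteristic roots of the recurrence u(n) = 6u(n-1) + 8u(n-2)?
Substitute u(n) = rⁿ and divide through by rⁿ⁻²: r² - 6r - 8 = 0
Discriminant: 6² + 4·8 = 68, not a perfect square, so by the quadratic formula r = (6 ± √68)/2.
General solution: u(n) = A·r₁ⁿ + B·r₂ⁿ where r₁,r₂ = (6 ± √68)/2

Characteristic: r² - 6r - 8 = 0, Roots: r = (6 ± √68)/2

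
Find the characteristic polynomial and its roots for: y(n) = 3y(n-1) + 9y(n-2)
Substitute y(n) = rⁿ and divide through by rⁿ⁻²: r² - 3r - 9 = 0
Discriminant: 3² + 4·9 = 45, not a perfect square, so by the quadratic formula r = (3 ± √45)/2.
General solution: y(n) = A·r₁ⁿ + B·r₂ⁿ where r₁,r₂ = (3 ± √45)/2

Characteristic: r² - 3r - 9 = 0, Roots: r = (3 ± √45)/2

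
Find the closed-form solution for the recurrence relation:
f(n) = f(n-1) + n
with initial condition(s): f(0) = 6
Recurrence: f(n) = f(n-1) + n, initial: f(0) = 6.
Telescoping: f(n) = f(0) + Σᵢ₌₁ⁿ i = 6 + n(n+1)/2.

f(n) = n(n+1)/2 + 6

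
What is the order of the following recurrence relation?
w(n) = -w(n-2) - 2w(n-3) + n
The order is the largest lag k for which w(n-k) appears. Here the deepest term is w(n-3) (the n term is non-homogeneous and does not affect the order), so the order is 3.

Order 3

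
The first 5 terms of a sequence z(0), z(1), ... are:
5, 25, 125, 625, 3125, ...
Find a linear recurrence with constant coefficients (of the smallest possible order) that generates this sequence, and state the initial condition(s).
Look for the lowest-order linear relation among consecutive terms.
Observation: each term is 5× the previous.
Check at n=2: 5·25 = 125. ✓

z(n) = 5 × z(n-1), z(0) = 5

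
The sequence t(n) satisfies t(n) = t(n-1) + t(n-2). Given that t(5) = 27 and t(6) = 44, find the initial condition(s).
Work backwards using t(k) = t(k+2) - t(k+1):
t(4) = t(6) - t(5) = 44 - 27 = 17
t(3) = t(5) - t(4) = 27 - 17 = 10
t(2) = t(4) - t(3) = 17 - 10 = 7
t(1) = t(3) - t(2) = 10 - 7 = 3
t(0) = t(2) - t(1) = 7 - 3 = 4

t(0) = 4, t(1) = 3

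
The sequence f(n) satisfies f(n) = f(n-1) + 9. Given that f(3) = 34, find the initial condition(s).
f(3) = f(0) + 3·9, so f(0) = 34 - 27 = 7.

f(0) = 7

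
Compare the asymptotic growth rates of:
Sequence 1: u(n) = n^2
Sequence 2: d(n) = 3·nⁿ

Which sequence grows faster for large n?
Comparing growth rates:
Growth-rate hierarchy: log n ≺ any polynomial ≺ any exponential cⁿ (c>1) ≺ n! ≺ nⁿ.
super-exponential nⁿ dominates polynomial degree 2 asymptotically.

d(n) grows faster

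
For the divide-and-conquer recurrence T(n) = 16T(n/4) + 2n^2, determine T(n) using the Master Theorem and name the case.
Master Theorem template: T(n) = a·T(n/b) + f(n).
Here: a=16, b=4, f(n)=2n^2
Compute log_b(a) = log_4(16) = 2.
f(n) = 2n^2 = Θ(n^2). Case 2: T(n) = Θ(n^2 log n).

Case 2: T(n) = Θ(n^2 log n)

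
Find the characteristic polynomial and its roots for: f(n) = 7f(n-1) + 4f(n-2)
Substitute f(n) = rⁿ and divide through by rⁿ⁻²: r² - 7r - 4 = 0
Discriminant: 7² + 4·4 = 65, not a perfect square, so by the quadratic formula r = (7 ± √65)/2.
General solution: f(n) = A·r₁ⁿ + B·r₂ⁿ where r₁,r₂ = (7 ± √65)/2

Characteristic: r² - 7r - 4 = 0, Roots: r = (7 ± √65)/2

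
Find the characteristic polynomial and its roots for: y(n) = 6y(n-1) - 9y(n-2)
Substitute y(n) = rⁿ and divide through by rⁿ⁻²: r² - 6r + 9 = 0
Factor: (r - 3)² = 0, so r = 3 (double root).
General solution: y(n) = (A + Bn)·3ⁿ

Characteristic: r² - 6r + 9 = 0, Roots: r = 3 (double root)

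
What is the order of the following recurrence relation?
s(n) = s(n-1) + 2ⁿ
The order is the largest lag k for which s(n-k) appears. Here the deepest term is s(n-1) (the 2ⁿ term is non-homogeneous and does not affect the order), so the order is 1.

Order 1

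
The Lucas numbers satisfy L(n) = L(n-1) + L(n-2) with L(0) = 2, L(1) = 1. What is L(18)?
Computing the sequence terms:
2, 1, 3, 4, 7, 11, 18, 29, 47, 76, 123, 199, 322, 521, 843, 1364, 2207, 3571, 5778

5778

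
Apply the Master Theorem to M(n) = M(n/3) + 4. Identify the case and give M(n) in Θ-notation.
Master Theorem template: M(n) = a·M(n/b) + f(n).
Here: a=1, b=3, f(n)=4
Compute log_b(a) = log_3(1) = 0.
f(n) = 4 = Θ(1). Case 2: M(n) = Θ(log n).

Case 2: M(n) = Θ(log n)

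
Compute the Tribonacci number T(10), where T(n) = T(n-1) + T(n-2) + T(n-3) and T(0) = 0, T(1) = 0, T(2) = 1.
Computing the sequence terms:
0, 0, 1, 1, 2, 4, 7, 13, 24, 44, 81

81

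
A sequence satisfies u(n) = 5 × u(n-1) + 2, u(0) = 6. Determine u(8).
Computing step by step:
u(0) = 6
u(1) = 5 × 6 + 2 = 32
u(2) = 5 × 32 + 2 = 162
u(3) = 5 × 162 + 2 = 812
u(4) = 5 × 812 + 2 = 4062
u(5) = 5 × 4062 + 2 = 20312
u(6) = 5 × 20312 + 2 = 101562
u(7) = 5 × 101562 + 2 = 507812
u(8) = 5 × 507812 + 2 = 2539062

2539062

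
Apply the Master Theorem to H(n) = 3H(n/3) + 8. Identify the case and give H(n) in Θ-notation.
Master Theorem template: H(n) = a·H(n/b) + f(n).
Here: a=3, b=3, f(n)=8
Compute log_b(a) = log_3(3) = 1.
f(n) = 8 = O(n^(1-ε)) with ε = 1. Case 1: H(n) = Θ(n^log_b(a)) = Θ(n).

Case 1: H(n) = Θ(n)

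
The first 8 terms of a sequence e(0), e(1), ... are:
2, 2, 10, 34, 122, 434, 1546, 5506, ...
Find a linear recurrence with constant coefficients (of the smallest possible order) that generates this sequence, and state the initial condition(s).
Look for the lowest-order linear relation among consecutive terms.
Observation: e(n) - 3·e(n-1) - (2)·e(n-2) = 0 holds for the shown terms, and no order-1 relation e(n) = α·e(n-1) + β fits.
Check at n=3: 3·10 + (2)·2 = 34. ✓

e(n) = 3e(n-1) + 2e(n-2), e(0) = 2, e(1) = 2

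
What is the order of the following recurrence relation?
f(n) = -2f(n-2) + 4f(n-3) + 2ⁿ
The order is the largest lag k for which f(n-k) appears. Here the deepest term is f(n-3) (the 2ⁿ term is non-homogeneous and does not affect the order), so the order is 3.

Order 3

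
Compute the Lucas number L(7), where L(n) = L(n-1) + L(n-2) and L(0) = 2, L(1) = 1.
Computing the sequence terms:
2, 1, 3, 4, 7, 11, 18, 29

29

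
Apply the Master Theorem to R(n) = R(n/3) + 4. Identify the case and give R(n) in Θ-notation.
Master Theorem template: R(n) = a·R(n/b) + f(n).
Here: a=1, b=3, f(n)=4
Compute log_b(a) = log_3(1) = 0.
f(n) = 4 = Θ(1). Case 2: R(n) = Θ(log n).

Case 2: R(n) = Θ(log n)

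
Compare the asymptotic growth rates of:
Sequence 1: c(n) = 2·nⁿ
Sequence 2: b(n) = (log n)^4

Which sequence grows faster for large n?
Comparing growth rates:
Growth-rate hierarchy: log n ≺ any polynomial ≺ any exponential cⁿ (c>1) ≺ n! ≺ nⁿ.
super-exponential nⁿ dominates polylogarithmic (log n)^4 asymptotically.

c(n) grows faster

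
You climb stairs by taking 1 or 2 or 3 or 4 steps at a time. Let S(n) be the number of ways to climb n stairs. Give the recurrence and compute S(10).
Condition on the size of the last step (1 to 4): before it there were n-1, …, n-4 stairs climbed, and these cases are disjoint, so S(n) = S(n-1) + S(n-2) + S(n-3) + S(n-4) (order-4 linear recurrence).
Initial conditions by direct count (compositions of i into parts ≤ 4): S(1) = 1; S(2) = 2; S(3) = 4; S(4) = 8.
Iterating the recurrence: S(5) = 15, S(6) = 29, S(7) = 56, S(8) = 108, S(9) = 208, S(10) = 401.

S(n) = S(n-1) + S(n-2) + S(n-3) + S(n-4), S(1) = 1, S(2) = 2, S(3) = 4, S(4) = 8; S(10) = 401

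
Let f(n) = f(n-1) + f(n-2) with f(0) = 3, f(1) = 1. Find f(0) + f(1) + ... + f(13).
Computing the sequence terms: 3, 1, 4, 5, 9, 14, 23, 37, 60, 97, 157, 254, 411, 665
Adding these values together:

1740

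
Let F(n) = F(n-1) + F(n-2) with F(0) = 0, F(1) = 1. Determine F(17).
Computing the sequence terms:
0, 1, 1, 2, 3, 5, 8, 13, 21, 34, 55, 89, 144, 233, 377, 610, 987, 1597

1597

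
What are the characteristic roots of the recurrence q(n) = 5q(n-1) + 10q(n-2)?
Substitute q(n) = rⁿ and divide through by rⁿ⁻²: r² - 5r - 10 = 0
Discriminant: 5² + 4·10 = 65, not a perfect square, so by the quadratic formula r = (5 ± √65)/2.
General solution: q(n) = A·r₁ⁿ + B·r₂ⁿ where r₁,r₂ = (5 ± √65)/2

Characteristic: r² - 5r - 10 = 0, Roots: r = (5 ± √65)/2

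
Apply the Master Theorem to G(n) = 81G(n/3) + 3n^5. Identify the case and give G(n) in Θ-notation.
Master Theorem template: G(n) = a·G(n/b) + f(n).
Here: a=81, b=3, f(n)=3n^5
Compute log_b(a) = log_3(81) = 4.
f(n) = 3n^5 = Ω(n^(4+ε)) with ε = 1, and the regularity condition holds (a·f(n/b) = (a/b^5)·f(n) with a/b^5 = 3^-1 < 1). Case 3: G(n) = Θ(f(n)) = Θ(n^5).

Case 3: G(n) = Θ(n^5)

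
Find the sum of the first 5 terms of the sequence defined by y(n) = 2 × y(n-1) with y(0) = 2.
Computing the sequence terms: 2, 4, 8, 16, 32
Adding these values together:

62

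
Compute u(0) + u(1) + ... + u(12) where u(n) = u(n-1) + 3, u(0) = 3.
Computing the sequence terms: 3, 6, 9, 12, 15, 18, 21, 24, 27, 30, 33, 36, 39
Adding these values together:

273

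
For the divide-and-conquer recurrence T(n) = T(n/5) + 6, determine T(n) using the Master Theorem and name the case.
Master Theorem template: T(n) = a·T(n/b) + f(n).
Here: a=1, b=5, f(n)=6
Compute log_b(a) = log_5(1) = 0.
f(n) = 6 = Θ(1). Case 2: T(n) = Θ(log n).

Case 2: T(n) = Θ(log n)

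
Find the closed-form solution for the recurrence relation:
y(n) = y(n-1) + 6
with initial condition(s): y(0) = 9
Recurrence: y(n) = y(n-1) + 6, initial: y(0) = 9.
Each step adds 6, so y(n) = y(0) + 6n = 6n + 9.

y(n) = 6n + 9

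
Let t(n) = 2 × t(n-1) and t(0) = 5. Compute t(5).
Computing step by step:
t(0) = 5
t(1) = 2 × 5 = 10
t(2) = 2 × 10 = 20
t(3) = 2 × 20 = 40
t(4) = 2 × 40 = 80
t(5) = 2 × 80 = 160

160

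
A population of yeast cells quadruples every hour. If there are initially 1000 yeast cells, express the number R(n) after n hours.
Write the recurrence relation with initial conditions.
Each hour multiplies the count by 4, so the count after n hours depends only on the count after n-1 hours: R(n) = 4 × R(n-1). The starting count gives R(0) = 1000.
Unrolling n times gives the closed form R(n) = 1000 × 4ⁿ.

R(n) = 4 × R(n-1), R(0) = 1000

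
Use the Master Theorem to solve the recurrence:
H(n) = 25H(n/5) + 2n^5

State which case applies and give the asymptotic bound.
Master Theorem template: H(n) = a·H(n/b) + f(n).
Here: a=25, b=5, f(n)=2n^5
Compute log_b(a) = log_5(25) = 2.
f(n) = 2n^5 = Ω(n^(2+ε)) with ε = 3, and the regularity condition holds (a·f(n/b) = (a/b^5)·f(n) with a/b^5 = 5^-3 < 1). Case 3: H(n) = Θ(f(n)) = Θ(n^5).

Case 3: H(n) = Θ(n^5)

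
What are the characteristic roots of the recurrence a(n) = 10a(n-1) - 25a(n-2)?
Substitute a(n) = rⁿ and divide through by rⁿ⁻²: r² - 10r + 25 = 0
Factor: (r - 5)² = 0, so r = 5 (double root).
General solution: a(n) = (A + Bn)·5ⁿ

Characteristic: r² - 10r + 25 = 0, Roots: r = 5 (double root)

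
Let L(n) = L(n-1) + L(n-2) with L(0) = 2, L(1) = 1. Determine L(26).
Computing the sequence terms:
2, 1, 3, 4, 7, 11, 18, 29, 47, 76, 123, 199, 322, 521, 843, 1364, 2207, 3571, 5778, 9349, 15127, 24476, 39603, 64079, 103682, 167761, 271443

271443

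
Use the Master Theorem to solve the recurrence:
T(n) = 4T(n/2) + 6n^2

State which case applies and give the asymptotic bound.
Master Theorem template: T(n) = a·T(n/b) + f(n).
Here: a=4, b=2, f(n)=6n^2
Compute log_b(a) = log_2(4) = 2.
f(n) = 6n^2 = Θ(n^2). Case 2: T(n) = Θ(n^2 log n).

Case 2: T(n) = Θ(n^2 log n)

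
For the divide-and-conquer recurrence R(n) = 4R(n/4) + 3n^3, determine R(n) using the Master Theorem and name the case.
Master Theorem template: R(n) = a·R(n/b) + f(n).
Here: a=4, b=4, f(n)=3n^3
Compute log_b(a) = log_4(4) = 1.
f(n) = 3n^3 = Ω(n^(1+ε)) with ε = 2, and the regularity condition holds (a·f(n/b) = (a/b^3)·f(n) with a/b^3 = 4^-2 < 1). Case 3: R(n) = Θ(f(n)) = Θ(n^3).

Case 3: R(n) = Θ(n^3)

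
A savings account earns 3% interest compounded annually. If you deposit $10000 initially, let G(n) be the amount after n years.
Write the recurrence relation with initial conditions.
Each year the balance grows by 3%, i.e. is multiplied by 1 + 3/100 = 1.03, so G(n) = 1.03 × G(n-1). The initial deposit gives G(0) = 10000.
Unrolling gives the closed form G(n) = 10000 × (1.03)ⁿ.

G(n) = 1.03 × G(n-1), G(0) = 10000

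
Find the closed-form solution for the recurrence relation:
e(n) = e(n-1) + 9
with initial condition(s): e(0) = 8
Recurrence: e(n) = e(n-1) + 9, initial: e(0) = 8.
Each step adds 9, so e(n) = e(0) + 9n = 9n + 8.

e(n) = 9n + 8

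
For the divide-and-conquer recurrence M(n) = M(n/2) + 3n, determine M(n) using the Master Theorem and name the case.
Master Theorem template: M(n) = a·M(n/b) + f(n).
Here: a=1, b=2, f(n)=3n
Compute log_b(a) = log_2(1) = 0.
f(n) = 3n = Ω(n^(0+ε)) with ε = 1, and the regularity condition holds (a·f(n/b) = (a/b^1)·f(n) with a/b^1 = 2^-1 < 1). Case 3: M(n) = Θ(f(n)) = Θ(n).

Case 3: M(n) = Θ(n)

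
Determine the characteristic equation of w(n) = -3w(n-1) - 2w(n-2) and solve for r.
Substitute w(n) = rⁿ and divide through by rⁿ⁻²: r² + 3r + 2 = 0
Factor: (r + 1)(r + 2) = 0, so r = -1, -2.
General solution: w(n) = A·(-1)ⁿ + B·(-2)ⁿ

Characteristic: r² + 3r + 2 = 0, Roots: r = -1, -2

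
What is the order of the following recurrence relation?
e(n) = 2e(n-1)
The order is the largest lag k for which e(n-k) appears. Here the deepest term is e(n-1), so the order is 1.

Order 1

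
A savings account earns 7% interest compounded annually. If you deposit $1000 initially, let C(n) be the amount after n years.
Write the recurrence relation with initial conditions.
Each year the balance grows by 7%, i.e. is multiplied by 1 + 7/100 = 1.07, so C(n) = 1.07 × C(n-1). The initial deposit gives C(0) = 1000.
Unrolling gives the closed form C(n) = 1000 × (1.07)ⁿ.

C(n) = 1.07 × C(n-1), C(0) = 1000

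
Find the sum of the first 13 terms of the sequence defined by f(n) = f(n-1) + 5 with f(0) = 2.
Computing the sequence terms: 2, 7, 12, 17, 22, 27, 32, 37, 42, 47, 52, 57, 62
Adding these values together:

416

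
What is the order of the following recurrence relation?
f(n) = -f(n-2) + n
The order is the largest lag k for which f(n-k) appears. Here the deepest term is f(n-2) (the n term is non-homogeneous and does not affect the order), so the order is 2.

Order 2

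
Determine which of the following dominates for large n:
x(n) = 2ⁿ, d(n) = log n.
Comparing growth rates:
Growth-rate hierarchy: log n ≺ any polynomial ≺ any exponential cⁿ (c>1) ≺ n! ≺ nⁿ.
exponential base 2 dominates logarithmic asymptotically.

x(n) grows faster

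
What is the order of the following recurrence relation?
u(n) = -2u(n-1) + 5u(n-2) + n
The order is the largest lag k for which u(n-k) appears. Here the deepest term is u(n-2) (the n term is non-homogeneous and does not affect the order), so the order is 2.

Order 2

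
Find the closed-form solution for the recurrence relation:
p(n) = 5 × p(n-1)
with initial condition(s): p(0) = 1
Recurrence: p(n) = 5 × p(n-1), initial: p(0) = 1.
Each term is 5 times the previous, so this is geometric with ratio 5. After n steps: p(n) = p(0)·5ⁿ = 5ⁿ.

p(n) = 5ⁿ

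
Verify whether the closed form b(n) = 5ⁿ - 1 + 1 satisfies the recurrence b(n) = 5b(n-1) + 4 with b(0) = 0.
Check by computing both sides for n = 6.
From the recurrence with b(0) = 0:
  b(0) = 0, b(1) = 4, b(2) = 24, b(3) = 124, b(4) = 624, b(5) = 3124, b(6) = 15624
  so the recurrence gives b(6) = 15624.
From the proposed closed form b(n) = 5ⁿ - 1 + 1:
  b(6) = 15625.
The recurrence gives 15624 but the closed form gives 15625, so the closed form does not satisfy the recurrence.

No, the closed form is incorrect.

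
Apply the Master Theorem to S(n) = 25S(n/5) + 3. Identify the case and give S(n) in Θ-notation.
Master Theorem template: S(n) = a·S(n/b) + f(n).
Here: a=25, b=5, f(n)=3
Compute log_b(a) = log_5(25) = 2.
f(n) = 3 = O(n^(2-ε)) with ε = 2. Case 1: S(n) = Θ(n^log_b(a)) = Θ(n^2).

Case 1: S(n) = Θ(n^2)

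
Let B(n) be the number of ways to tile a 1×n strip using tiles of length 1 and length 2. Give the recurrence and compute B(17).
Condition on the last tile: it has length 1 (leaving a 1×(n-1) strip) or length 2 (leaving a 1×(n-2) strip), so B(n) = B(n-1) + B(n-2) (order-2 linear recurrence).
For 0 ≤ i < 2 only unit tiles fit, so B(i) = 1.
Iterating the recurrence: B(2) = 2, B(3) = 3, B(4) = 5, B(5) = 8, B(6) = 13, B(7) = 21, B(8) = 34, B(9) = 55, B(10) = 89, B(11) = 144, B(12) = 233, B(13) = 377, B(14) = 610, B(15) = 987, B(16) = 1597, B(17) = 2584.

B(n) = B(n-1) + B(n-2), with B(i) = 1 for 0 ≤ i < 2; B(17) = 2584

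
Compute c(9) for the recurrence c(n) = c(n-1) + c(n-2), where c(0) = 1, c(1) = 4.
Computing the sequence terms:
1, 4, 5, 9, 14, 23, 37, 60, 97, 157

157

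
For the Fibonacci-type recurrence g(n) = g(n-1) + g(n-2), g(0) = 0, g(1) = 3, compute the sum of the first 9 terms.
Computing the sequence terms: 0, 3, 3, 6, 9, 15, 24, 39, 63
Adding these values together:

162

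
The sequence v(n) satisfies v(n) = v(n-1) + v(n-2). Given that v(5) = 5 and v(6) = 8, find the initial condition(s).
Work backwards using v(k) = v(k+2) - v(k+1):
v(4) = v(6) - v(5) = 8 - 5 = 3
v(3) = v(5) - v(4) = 5 - 3 = 2
v(2) = v(4) - v(3) = 3 - 2 = 1
v(1) = v(3) - v(2) = 2 - 1 = 1
v(0) = v(2) - v(1) = 1 - 1 = 0

v(0) = 0, v(1) = 1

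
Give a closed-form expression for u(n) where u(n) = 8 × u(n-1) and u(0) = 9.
Recurrence: u(n) = 8 × u(n-1), initial: u(0) = 9.
Each term is 8 times the previous, so this is geometric with ratio 8. After n steps: u(n) = u(0)·8ⁿ = 9·8ⁿ.

u(n) = 9·8ⁿ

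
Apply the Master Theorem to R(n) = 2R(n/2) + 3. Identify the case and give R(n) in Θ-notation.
Master Theorem template: R(n) = a·R(n/b) + f(n).
Here: a=2, b=2, f(n)=3
Compute log_b(a) = log_2(2) = 1.
f(n) = 3 = O(n^(1-ε)) with ε = 1. Case 1: R(n) = Θ(n^log_b(a)) = Θ(n).

Case 1: R(n) = Θ(n)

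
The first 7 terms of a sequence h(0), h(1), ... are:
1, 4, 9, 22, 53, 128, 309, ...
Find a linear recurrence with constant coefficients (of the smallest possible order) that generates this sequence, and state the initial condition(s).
Look for the lowest-order linear relation among consecutive terms.
Observation: h(n) - 2·h(n-1) - (1)·h(n-2) = 0 holds for the shown terms, and no order-1 relation h(n) = α·h(n-1) + β fits.
Check at n=3: 2·9 + (1)·4 = 22. ✓

h(n) = 2h(n-1) + h(n-2), h(0) = 1, h(1) = 4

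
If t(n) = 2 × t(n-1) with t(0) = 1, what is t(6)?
Computing step by step:
t(0) = 1
t(1) = 2 × 1 = 2
t(2) = 2 × 2 = 4
t(3) = 2 × 4 = 8
t(4) = 2 × 8 = 16
t(5) = 2 × 16 = 32
t(6) = 2 × 32 = 64

64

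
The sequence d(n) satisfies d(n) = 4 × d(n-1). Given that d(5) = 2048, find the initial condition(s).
In general d(n) = 4ⁿ · d(0). At n = 5: d(0) = d(5) / 4^5 = 2048 / 1024 = 2.

d(0) = 2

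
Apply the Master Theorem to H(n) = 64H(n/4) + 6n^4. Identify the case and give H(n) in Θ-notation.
Master Theorem template: H(n) = a·H(n/b) + f(n).
Here: a=64, b=4, f(n)=6n^4
Compute log_b(a) = log_4(64) = 3.
f(n) = 6n^4 = Ω(n^(3+ε)) with ε = 1, and the regularity condition holds (a·f(n/b) = (a/b^4)·f(n) with a/b^4 = 4^-1 < 1). Case 3: H(n) = Θ(f(n)) = Θ(n^4).

Case 3: H(n) = Θ(n^4)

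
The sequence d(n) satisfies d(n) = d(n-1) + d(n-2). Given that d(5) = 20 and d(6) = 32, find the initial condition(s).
Work backwards using d(k) = d(k+2) - d(k+1):
d(4) = d(6) - d(5) = 32 - 20 = 12
d(3) = d(5) - d(4) = 20 - 12 = 8
d(2) = d(4) - d(3) = 12 - 8 = 4
d(1) = d(3) - d(2) = 8 - 4 = 4
d(0) = d(2) - d(1) = 4 - 4 = 0

d(0) = 0, d(1) = 4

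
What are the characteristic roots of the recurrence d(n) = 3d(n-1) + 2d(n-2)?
Substitute d(n) = rⁿ and divide through by rⁿ⁻²: r² - 3r - 2 = 0
Discriminant: 3² + 4·2 = 17, not a perfect square, so by the quadratic formula r = (3 ± √17)/2.
General solution: d(n) = A·r₁ⁿ + B·r₂ⁿ where r₁,r₂ = (3 ± √17)/2

Characteristic: r² - 3r - 2 = 0, Roots: r = (3 ± √17)/2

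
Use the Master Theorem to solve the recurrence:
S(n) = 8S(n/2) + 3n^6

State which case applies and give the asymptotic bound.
Master Theorem template: S(n) = a·S(n/b) + f(n).
Here: a=8, b=2, f(n)=3n^6
Compute log_b(a) = log_2(8) = 3.
f(n) = 3n^6 = Ω(n^(3+ε)) with ε = 3, and the regularity condition holds (a·f(n/b) = (a/b^6)·f(n) with a/b^6 = 2^-3 < 1). Case 3: S(n) = Θ(f(n)) = Θ(n^6).

Case 3: S(n) = Θ(n^6)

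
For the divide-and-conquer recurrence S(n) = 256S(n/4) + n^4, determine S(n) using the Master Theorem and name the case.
Master Theorem template: S(n) = a·S(n/b) + f(n).
Here: a=256, b=4, f(n)=n^4
Compute log_b(a) = log_4(256) = 4.
f(n) = n^4 = Θ(n^4). Case 2: S(n) = Θ(n^4 log n).

Case 2: S(n) = Θ(n^4 log n)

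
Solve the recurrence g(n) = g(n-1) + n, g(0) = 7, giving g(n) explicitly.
Recurrence: g(n) = g(n-1) + n, initial: g(0) = 7.
Telescoping: g(n) = g(0) + Σᵢ₌₁ⁿ i = 7 + n(n+1)/2.

g(n) = n(n+1)/2 + 7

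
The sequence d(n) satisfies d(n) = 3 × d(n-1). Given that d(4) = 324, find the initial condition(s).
In general d(n) = 3ⁿ · d(0). At n = 4: d(0) = d(4) / 3^4 = 324 / 81 = 4.

d(0) = 4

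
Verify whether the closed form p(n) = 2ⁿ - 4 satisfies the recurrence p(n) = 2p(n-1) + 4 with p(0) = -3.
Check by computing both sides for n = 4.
From the recurrence with p(0) = -3:
  p(0) = -3, p(1) = -2, p(2) = 0, p(3) = 4, p(4) = 12
  so the recurrence gives p(4) = 12.
From the proposed closed form p(n) = 2ⁿ - 4:
  p(4) = 12.
Both sides give 12 at n = 4, and the initial condition(s) match, so the closed form is consistent.

Yes, the closed form is correct.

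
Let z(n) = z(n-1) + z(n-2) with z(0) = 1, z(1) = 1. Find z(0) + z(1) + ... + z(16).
Computing the sequence terms: 1, 1, 2, 3, 5, 8, 13, 21, 34, 55, 89, 144, 233, 377, 610, 987, 1597
Adding these values together:

4180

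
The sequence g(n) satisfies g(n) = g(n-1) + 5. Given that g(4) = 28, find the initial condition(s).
g(4) = g(0) + 4·5, so g(0) = 28 - 20 = 8.

g(0) = 8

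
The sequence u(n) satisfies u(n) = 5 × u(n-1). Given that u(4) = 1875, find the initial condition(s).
In general u(n) = 5ⁿ · u(0). At n = 4: u(0) = u(4) / 5^4 = 1875 / 625 = 3.

u(0) = 3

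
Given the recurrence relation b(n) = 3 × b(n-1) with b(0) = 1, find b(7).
Computing step by step:
b(0) = 1
b(1) = 3 × 1 = 3
b(2) = 3 × 3 = 9
b(3) = 3 × 9 = 27
b(4) = 3 × 27 = 81
b(5) = 3 × 81 = 243
b(6) = 3 × 243 = 729
b(7) = 3 × 729 = 2187

2187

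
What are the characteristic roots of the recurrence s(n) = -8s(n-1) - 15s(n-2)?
Substitute s(n) = rⁿ and divide through by rⁿ⁻²: r² + 8r + 15 = 0
Factor: (r + 5)(r + 3) = 0, so r = -5, -3.
General solution: s(n) = A·(-5)ⁿ + B·(-3)ⁿ

Characteristic: r² + 8r + 15 = 0, Roots: r = -5, -3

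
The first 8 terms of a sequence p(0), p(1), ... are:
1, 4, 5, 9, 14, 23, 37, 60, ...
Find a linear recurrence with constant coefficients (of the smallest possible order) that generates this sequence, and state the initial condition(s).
Look for the lowest-order linear relation among consecutive terms.
Observation: p(n) - 1·p(n-1) - (1)·p(n-2) = 0 holds for the shown terms, and no order-1 relation p(n) = α·p(n-1) + β fits.
Check at n=3: 1·5 + (1)·4 = 9. ✓

p(n) = p(n-1) + p(n-2), p(0) = 1, p(1) = 4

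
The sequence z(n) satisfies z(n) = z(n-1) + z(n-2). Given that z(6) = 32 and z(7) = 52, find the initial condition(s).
Work backwards using z(k) = z(k+2) - z(k+1):
z(5) = z(7) - z(6) = 52 - 32 = 20
z(4) = z(6) - z(5) = 32 - 20 = 12
z(3) = z(5) - z(4) = 20 - 12 = 8
z(2) = z(4) - z(3) = 12 - 8 = 4
z(1) = z(3) - z(2) = 8 - 4 = 4
z(0) = z(2) - z(1) = 4 - 4 = 0

z(0) = 0, z(1) = 4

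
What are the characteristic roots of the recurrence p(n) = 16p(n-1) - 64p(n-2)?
Substitute p(n) = rⁿ and divide through by rⁿ⁻²: r² - 16r + 64 = 0
Factor: (r - 8)² = 0, so r = 8 (double root).
General solution: p(n) = (A + Bn)·8ⁿ

Characteristic: r² - 16r + 64 = 0, Roots: r = 8 (double root)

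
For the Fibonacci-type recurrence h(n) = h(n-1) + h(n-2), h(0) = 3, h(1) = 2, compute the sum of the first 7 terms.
Computing the sequence terms: 3, 2, 5, 7, 12, 19, 31
Adding these values together:

79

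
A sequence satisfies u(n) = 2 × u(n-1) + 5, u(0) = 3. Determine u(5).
Computing step by step:
u(0) = 3
u(1) = 2 × 3 + 5 = 11
u(2) = 2 × 11 + 5 = 27
u(3) = 2 × 27 + 5 = 59
u(4) = 2 × 59 + 5 = 123
u(5) = 2 × 123 + 5 = 251

251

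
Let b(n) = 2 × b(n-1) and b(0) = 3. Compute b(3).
Computing step by step:
b(0) = 3
b(1) = 2 × 3 = 6
b(2) = 2 × 6 = 12
b(3) = 2 × 12 = 24

24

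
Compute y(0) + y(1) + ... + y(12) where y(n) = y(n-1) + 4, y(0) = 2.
Computing the sequence terms: 2, 6, 10, 14, 18, 22, 26, 30, 34, 38, 42, 46, 50
Adding these values together:

338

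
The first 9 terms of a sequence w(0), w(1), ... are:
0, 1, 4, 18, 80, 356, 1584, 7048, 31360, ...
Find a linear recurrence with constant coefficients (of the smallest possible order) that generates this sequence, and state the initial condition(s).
Look for the lowest-order linear relation among consecutive terms.
Observation: w(n) - 4·w(n-1) - (2)·w(n-2) = 0 holds for the shown terms, and no order-1 relation w(n) = α·w(n-1) + β fits.
Check at n=3: 4·4 + (2)·1 = 18. ✓

w(n) = 4w(n-1) + 2w(n-2), w(0) = 0, w(1) = 1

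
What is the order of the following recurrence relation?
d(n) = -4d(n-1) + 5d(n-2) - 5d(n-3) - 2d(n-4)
The order is the largest lag k for which d(n-k) appears. Here the deepest term is d(n-4), so the order is 4.

Order 4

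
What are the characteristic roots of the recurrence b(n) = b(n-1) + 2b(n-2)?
Substitute b(n) = rⁿ and divide through by rⁿ⁻²: r² - r - 2 = 0
Factor: (r + 1)(r - 2) = 0, so r = -1, 2.
General solution: b(n) = A·(-1)ⁿ + B·2ⁿ

Characteristic: r² - r - 2 = 0, Roots: r = -1, 2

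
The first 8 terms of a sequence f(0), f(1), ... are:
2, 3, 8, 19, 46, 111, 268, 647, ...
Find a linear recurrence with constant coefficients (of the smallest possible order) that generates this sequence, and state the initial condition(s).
Look for the lowest-order linear relation among consecutive terms.
Observation: f(n) - 2·f(n-1) - (1)·f(n-2) = 0 holds for the shown terms, and no order-1 relation f(n) = α·f(n-1) + β fits.
Check at n=3: 2·8 + (1)·3 = 19. ✓

f(n) = 2f(n-1) + f(n-2), f(0) = 2, f(1) = 3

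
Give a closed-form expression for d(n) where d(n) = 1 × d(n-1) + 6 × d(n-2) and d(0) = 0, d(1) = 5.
Recurrence: d(n) = 1 × d(n-1) + 6 × d(n-2), initial: d(0) = 0, d(1) = 5.
Characteristic equation: r² - 1r - 6 = 0, which factors as (r - 3)(r + 2) = 0, so r = 3, -2. General solution d(n) = A·3ⁿ + B·(-2)ⁿ. From d(0) = 0: A + B = 0. From d(1) = 5: 3A - 2B = 5. Solving gives A = 1, B = -1.

d(n) = 3ⁿ - (-2)ⁿ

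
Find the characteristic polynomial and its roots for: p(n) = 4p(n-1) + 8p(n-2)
Substitute p(n) = rⁿ and divide through by rⁿ⁻²: r² - 4r - 8 = 0
Discriminant: 4² + 4·8 = 48, not a perfect square, so by the quadratic formula r = (4 ± √48)/2.
General solution: p(n) = A·r₁ⁿ + B·r₂ⁿ where r₁,r₂ = (4 ± √48)/2

Characteristic: r² - 4r - 8 = 0, Roots: r = (4 ± √48)/2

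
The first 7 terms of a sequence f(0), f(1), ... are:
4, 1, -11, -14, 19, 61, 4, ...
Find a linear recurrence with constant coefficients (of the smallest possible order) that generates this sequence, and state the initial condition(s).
Look for the lowest-order linear relation among consecutive terms.
Observation: f(n) - 1·f(n-1) - (-3)·f(n-2) = 0 holds for the shown terms, and no order-1 relation f(n) = α·f(n-1) + β fits.
Check at n=3: 1·-11 + (-3)·1 = -14. ✓

f(n) = f(n-1) - 3f(n-2), f(0) = 4, f(1) = 1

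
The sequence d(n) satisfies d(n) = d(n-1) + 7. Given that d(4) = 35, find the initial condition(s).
d(4) = d(0) + 4·7, so d(0) = 35 - 28 = 7.

d(0) = 7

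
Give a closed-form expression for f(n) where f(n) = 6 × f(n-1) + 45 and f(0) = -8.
Recurrence: f(n) = 6 × f(n-1) + 45, initial: f(0) = -8.
Try f(n) = A·6ⁿ + C. Substituting: A·6ⁿ + C = 6(A·6ⁿ⁻¹ + C) + 45 = A·6ⁿ + 6C + 45, so C = 6C + 45, giving C = -9. Then f(0) = A - 9 = -8 gives A = 1.

f(n) = 6ⁿ - 9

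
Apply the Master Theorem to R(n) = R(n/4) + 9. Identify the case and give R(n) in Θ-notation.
Master Theorem template: R(n) = a·R(n/b) + f(n).
Here: a=1, b=4, f(n)=9
Compute log_b(a) = log_4(1) = 0.
f(n) = 9 = Θ(1). Case 2: R(n) = Θ(log n).

Case 2: R(n) = Θ(log n)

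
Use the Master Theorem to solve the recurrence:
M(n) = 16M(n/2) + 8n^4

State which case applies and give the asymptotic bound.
Master Theorem template: M(n) = a·M(n/b) + f(n).
Here: a=16, b=2, f(n)=8n^4
Compute log_b(a) = log_2(16) = 4.
f(n) = 8n^4 = Θ(n^4). Case 2: M(n) = Θ(n^4 log n).

Case 2: M(n) = Θ(n^4 log n)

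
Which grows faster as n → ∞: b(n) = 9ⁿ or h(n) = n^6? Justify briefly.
Comparing growth rates:
Growth-rate hierarchy: log n ≺ any polynomial ≺ any exponential cⁿ (c>1) ≺ n! ≺ nⁿ.
exponential base 9 dominates polynomial degree 6 asymptotically.

b(n) grows faster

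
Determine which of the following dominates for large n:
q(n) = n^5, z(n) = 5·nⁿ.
Comparing growth rates:
Growth-rate hierarchy: log n ≺ any polynomial ≺ any exponential cⁿ (c>1) ≺ n! ≺ nⁿ.
super-exponential nⁿ dominates polynomial degree 5 asymptotically.

z(n) grows faster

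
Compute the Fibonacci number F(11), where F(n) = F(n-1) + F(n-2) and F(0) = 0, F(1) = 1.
Computing the sequence terms:
0, 1, 1, 2, 3, 5, 8, 13, 21, 34, 55, 89

89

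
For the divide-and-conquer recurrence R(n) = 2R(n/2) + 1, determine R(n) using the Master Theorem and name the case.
Master Theorem template: R(n) = a·R(n/b) + f(n).
Here: a=2, b=2, f(n)=1
Compute log_b(a) = log_2(2) = 1.
f(n) = 1 = O(n^(1-ε)) with ε = 1. Case 1: R(n) = Θ(n^log_b(a)) = Θ(n).

Case 1: R(n) = Θ(n)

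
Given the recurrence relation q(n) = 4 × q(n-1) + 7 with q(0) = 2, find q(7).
Computing step by step:
q(0) = 2
q(1) = 4 × 2 + 7 = 15
q(2) = 4 × 15 + 7 = 67
q(3) = 4 × 67 + 7 = 275
q(4) = 4 × 275 + 7 = 1107
q(5) = 4 × 1107 + 7 = 4435
q(6) = 4 × 4435 + 7 = 17747
q(7) = 4 × 17747 + 7 = 70995

70995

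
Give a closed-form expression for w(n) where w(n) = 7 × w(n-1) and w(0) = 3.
Recurrence: w(n) = 7 × w(n-1), initial: w(0) = 3.
Each term is 7 times the previous, so this is geometric with ratio 7. After n steps: w(n) = w(0)·7ⁿ = 3·7ⁿ.

w(n) = 3·7ⁿ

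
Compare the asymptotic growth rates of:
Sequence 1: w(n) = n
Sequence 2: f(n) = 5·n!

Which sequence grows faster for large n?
Comparing growth rates:
Growth-rate hierarchy: log n ≺ any polynomial ≺ any exponential cⁿ (c>1) ≺ n! ≺ nⁿ.
factorial dominates polynomial degree 1 asymptotically.

f(n) grows faster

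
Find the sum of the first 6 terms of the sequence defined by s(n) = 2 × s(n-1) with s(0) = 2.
Computing the sequence terms: 2, 4, 8, 16, 32, 64
Adding these values together:

126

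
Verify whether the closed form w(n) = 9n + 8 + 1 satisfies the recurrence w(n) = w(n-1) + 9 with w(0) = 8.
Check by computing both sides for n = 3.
From the recurrence with w(0) = 8:
  w(0) = 8, w(1) = 17, w(2) = 26, w(3) = 35
  so the recurrence gives w(3) = 35.
From the proposed closed form w(n) = 9n + 8 + 1:
  w(3) = 36.
The recurrence gives 35 but the closed form gives 36, so the closed form does not satisfy the recurrence.

No, the closed form is incorrect.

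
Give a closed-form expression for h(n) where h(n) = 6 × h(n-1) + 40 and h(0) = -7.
Recurrence: h(n) = 6 × h(n-1) + 40, initial: h(0) = -7.
Try h(n) = A·6ⁿ + C. Substituting: A·6ⁿ + C = 6(A·6ⁿ⁻¹ + C) + 40 = A·6ⁿ + 6C + 40, so C = 6C + 40, giving C = -8. Then h(0) = A - 8 = -7 gives A = 1.

h(n) = 6ⁿ - 8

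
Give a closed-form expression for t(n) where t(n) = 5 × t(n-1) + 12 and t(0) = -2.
Recurrence: t(n) = 5 × t(n-1) + 12, initial: t(0) = -2.
Try t(n) = A·5ⁿ + C. Substituting: A·5ⁿ + C = 5(A·5ⁿ⁻¹ + C) + 12 = A·5ⁿ + 5C + 12, so C = 5C + 12, giving C = -3. Then t(0) = A - 3 = -2 gives A = 1.

t(n) = 5ⁿ - 3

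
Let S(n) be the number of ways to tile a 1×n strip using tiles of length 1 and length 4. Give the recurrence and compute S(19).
Condition on the last tile: it has length 1 (leaving a 1×(n-1) strip) or length 4 (leaving a 1×(n-4) strip), so S(n) = S(n-1) + S(n-4) (order-4 linear recurrence).
For 0 ≤ i < 4 only unit tiles fit, so S(i) = 1.
Iterating the recurrence: S(4) = 2, S(5) = 3, S(6) = 4, S(7) = 5, S(8) = 7, S(9) = 10, S(10) = 14, S(11) = 19, S(12) = 26, S(13) = 36, S(14) = 50, S(15) = 69, S(16) = 95, S(17) = 131, S(18) = 181, S(19) = 250.

S(n) = S(n-1) + S(n-4), with S(i) = 1 for 0 ≤ i < 4; S(19) = 250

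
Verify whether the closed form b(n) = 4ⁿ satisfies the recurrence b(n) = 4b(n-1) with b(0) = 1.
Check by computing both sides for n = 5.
From the recurrence with b(0) = 1:
  b(0) = 1, b(1) = 4, b(2) = 16, b(3) = 64, b(4) = 256, b(5) = 1024
  so the recurrence gives b(5) = 1024.
From the proposed closed form b(n) = 4ⁿ:
  b(5) = 1024.
Both sides give 1024 at n = 5, and the initial condition(s) match, so the closed form is consistent.

Yes, the closed form is correct.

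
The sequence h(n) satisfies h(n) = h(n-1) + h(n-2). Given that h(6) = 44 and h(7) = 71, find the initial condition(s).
Work backwards using h(k) = h(k+2) - h(k+1):
h(5) = h(7) - h(6) = 71 - 44 = 27
h(4) = h(6) - h(5) = 44 - 27 = 17
h(3) = h(5) - h(4) = 27 - 17 = 10
h(2) = h(4) - h(3) = 17 - 10 = 7
h(1) = h(3) - h(2) = 10 - 7 = 3
h(0) = h(2) - h(1) = 7 - 3 = 4

h(0) = 4, h(1) = 3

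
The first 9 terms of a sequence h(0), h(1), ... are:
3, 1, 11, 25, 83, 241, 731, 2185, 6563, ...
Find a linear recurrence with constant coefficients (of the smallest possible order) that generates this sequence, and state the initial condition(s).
Look for the lowest-order linear relation among consecutive terms.
Observation: h(n) - 2·h(n-1) - (3)·h(n-2) = 0 holds for the shown terms, and no order-1 relation h(n) = α·h(n-1) + β fits.
Check at n=3: 2·11 + (3)·1 = 25. ✓

h(n) = 2h(n-1) + 3h(n-2), h(0) = 3, h(1) = 1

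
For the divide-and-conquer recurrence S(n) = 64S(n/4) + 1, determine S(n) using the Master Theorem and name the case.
Master Theorem template: S(n) = a·S(n/b) + f(n).
Here: a=64, b=4, f(n)=1
Compute log_b(a) = log_4(64) = 3.
f(n) = 1 = O(n^(3-ε)) with ε = 3. Case 1: S(n) = Θ(n^log_b(a)) = Θ(n^3).

Case 1: S(n) = Θ(n^3)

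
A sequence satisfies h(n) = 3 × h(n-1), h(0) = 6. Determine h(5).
Computing step by step:
h(0) = 6
h(1) = 3 × 6 = 18
h(2) = 3 × 18 = 54
h(3) = 3 × 54 = 162
h(4) = 3 × 162 = 486
h(5) = 3 × 486 = 1458

1458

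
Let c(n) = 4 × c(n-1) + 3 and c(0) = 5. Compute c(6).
Computing step by step:
c(0) = 5
c(1) = 4 × 5 + 3 = 23
c(2) = 4 × 23 + 3 = 95
c(3) = 4 × 95 + 3 = 383
c(4) = 4 × 383 + 3 = 1535
c(5) = 4 × 1535 + 3 = 6143
c(6) = 4 × 6143 + 3 = 24575

24575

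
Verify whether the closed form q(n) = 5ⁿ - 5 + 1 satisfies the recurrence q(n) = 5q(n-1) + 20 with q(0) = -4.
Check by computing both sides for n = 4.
From the recurrence with q(0) = -4:
  q(0) = -4, q(1) = 0, q(2) = 20, q(3) = 120, q(4) = 620
  so the recurrence gives q(4) = 620.
From the proposed closed form q(n) = 5ⁿ - 5 + 1:
  q(4) = 621.
The recurrence gives 620 but the closed form gives 621, so the closed form does not satisfy the recurrence.

No, the closed form is incorrect.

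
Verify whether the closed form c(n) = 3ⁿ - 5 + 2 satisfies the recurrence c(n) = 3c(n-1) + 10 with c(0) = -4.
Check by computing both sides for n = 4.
From the recurrence with c(0) = -4:
  c(0) = -4, c(1) = -2, c(2) = 4, c(3) = 22, c(4) = 76
  so the recurrence gives c(4) = 76.
From the proposed closed form c(n) = 3ⁿ - 5 + 2:
  c(4) = 78.
The recurrence gives 76 but the closed form gives 78, so the closed form does not satisfy the recurrence.

No, the closed form is incorrect.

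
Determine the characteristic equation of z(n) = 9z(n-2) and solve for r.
Substitute z(n) = rⁿ and divide through by rⁿ⁻²: r² - 9 = 0
Factor: (r - 3)(r + 3) = 0, so r = 3, -3.
General solution: z(n) = A·3ⁿ + B·(-3)ⁿ

Characteristic: r² - 9 = 0, Roots: r = 3, -3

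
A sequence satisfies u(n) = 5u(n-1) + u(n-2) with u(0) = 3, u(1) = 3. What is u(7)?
Computing the sequence terms:
3, 3, 18, 93, 483, 2508, 13023, 67623

67623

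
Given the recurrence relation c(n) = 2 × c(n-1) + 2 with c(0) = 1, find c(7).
Computing step by step:
c(0) = 1
c(1) = 2 × 1 + 2 = 4
c(2) = 2 × 4 + 2 = 10
c(3) = 2 × 10 + 2 = 22
c(4) = 2 × 22 + 2 = 46
c(5) = 2 × 46 + 2 = 94
c(6) = 2 × 94 + 2 = 190
c(7) = 2 × 190 + 2 = 382

382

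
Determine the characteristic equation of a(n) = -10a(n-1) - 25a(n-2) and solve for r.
Substitute a(n) = rⁿ and divide through by rⁿ⁻²: r² + 10r + 25 = 0
Factor: (r + 5)² = 0, so r = -5 (double root).
General solution: a(n) = (A + Bn)·(-5)ⁿ

Characteristic: r² + 10r + 25 = 0, Roots: r = -5 (double root)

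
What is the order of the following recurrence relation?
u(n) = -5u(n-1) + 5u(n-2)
The order is the largest lag k for which u(n-k) appears. Here the deepest term is u(n-2), so the order is 2.

Order 2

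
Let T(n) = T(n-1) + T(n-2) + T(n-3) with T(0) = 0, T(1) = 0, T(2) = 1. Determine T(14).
Computing the sequence terms:
0, 0, 1, 1, 2, 4, 7, 13, 24, 44, 81, 149, 274, 504, 927

927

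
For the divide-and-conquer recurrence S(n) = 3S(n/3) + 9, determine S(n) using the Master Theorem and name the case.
Master Theorem template: S(n) = a·S(n/b) + f(n).
Here: a=3, b=3, f(n)=9
Compute log_b(a) = log_3(3) = 1.
f(n) = 9 = O(n^(1-ε)) with ε = 1. Case 1: S(n) = Θ(n^log_b(a)) = Θ(n).

Case 1: S(n) = Θ(n)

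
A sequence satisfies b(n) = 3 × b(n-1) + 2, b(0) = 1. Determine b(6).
Computing step by step:
b(0) = 1
b(1) = 3 × 1 + 2 = 5
b(2) = 3 × 5 + 2 = 17
b(3) = 3 × 17 + 2 = 53
b(4) = 3 × 53 + 2 = 161
b(5) = 3 × 161 + 2 = 485
b(6) = 3 × 485 + 2 = 1457

1457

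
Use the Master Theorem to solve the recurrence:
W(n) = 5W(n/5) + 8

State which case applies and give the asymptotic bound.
Master Theorem template: W(n) = a·W(n/b) + f(n).
Here: a=5, b=5, f(n)=8
Compute log_b(a) = log_5(5) = 1.
f(n) = 8 = O(n^(1-ε)) with ε = 1. Case 1: W(n) = Θ(n^log_b(a)) = Θ(n).

Case 1: W(n) = Θ(n)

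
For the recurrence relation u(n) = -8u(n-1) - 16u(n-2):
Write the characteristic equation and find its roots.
Substitute u(n) = rⁿ and divide through by rⁿ⁻²: r² + 8r + 16 = 0
Factor: (r + 4)² = 0, so r = -4 (double root).
General solution: u(n) = (A + Bn)·(-4)ⁿ

Characteristic: r² + 8r + 16 = 0, Roots: r = -4 (double root)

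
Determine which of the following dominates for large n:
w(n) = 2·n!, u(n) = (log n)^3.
Comparing growth rates:
Growth-rate hierarchy: log n ≺ any polynomial ≺ any exponential cⁿ (c>1) ≺ n! ≺ nⁿ.
factorial dominates polylogarithmic (log n)^3 asymptotically.

w(n) grows faster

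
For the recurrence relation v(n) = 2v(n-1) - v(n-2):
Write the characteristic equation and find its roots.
Substitute v(n) = rⁿ and divide through by rⁿ⁻²: r² - 2r + 1 = 0
Factor: (r - 1)² = 0, so r = 1 (double root).
General solution: v(n) = (A + Bn)·1ⁿ

Characteristic: r² - 2r + 1 = 0, Roots: r = 1 (double root)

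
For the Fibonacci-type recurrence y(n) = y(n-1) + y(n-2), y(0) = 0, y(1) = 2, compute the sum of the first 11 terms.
Computing the sequence terms: 0, 2, 2, 4, 6, 10, 16, 26, 42, 68, 110
Adding these values together:

286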